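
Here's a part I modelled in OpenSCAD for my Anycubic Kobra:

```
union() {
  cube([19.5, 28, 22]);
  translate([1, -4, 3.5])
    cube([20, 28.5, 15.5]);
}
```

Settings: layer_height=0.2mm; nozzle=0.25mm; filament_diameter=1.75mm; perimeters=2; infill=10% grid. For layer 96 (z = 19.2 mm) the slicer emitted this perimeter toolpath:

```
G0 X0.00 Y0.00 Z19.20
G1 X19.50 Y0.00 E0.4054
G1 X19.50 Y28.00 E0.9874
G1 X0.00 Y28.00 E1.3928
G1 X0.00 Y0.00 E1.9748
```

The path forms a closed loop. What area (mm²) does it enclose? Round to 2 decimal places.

Apply the shoelace formula to the sequence of (X, Y) vertices; enclosed area = 546.00 mm².

546.00 mm²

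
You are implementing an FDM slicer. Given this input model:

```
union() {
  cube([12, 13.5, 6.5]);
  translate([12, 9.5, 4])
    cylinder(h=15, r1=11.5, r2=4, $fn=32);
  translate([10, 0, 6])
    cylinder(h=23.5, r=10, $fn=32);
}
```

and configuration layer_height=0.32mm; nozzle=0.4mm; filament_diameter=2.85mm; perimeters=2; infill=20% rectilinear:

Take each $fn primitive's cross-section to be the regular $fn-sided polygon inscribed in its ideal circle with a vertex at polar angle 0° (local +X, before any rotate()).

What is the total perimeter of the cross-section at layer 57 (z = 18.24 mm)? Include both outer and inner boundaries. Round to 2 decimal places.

At z = 18.24 mm: the cube does not reach this height (z outside [0, 6.5]); the cone at (12, 9.5) (r1=11.5→r2=4) has section circumradius 4.380 here — a regular 32-gon (perimeter = 2·32·4.380·sin(180°/32) = 27.48 mm); the cylinder at (10, 0): section is a regular 32-gon, circumradius r=10 (perimeter = 2·32·10.000·sin(180°/32) = 62.73 mm); Taking the union: the regions partially overlap (shared area 29.38 mm²), so the edge portions inside another operand are dropped and the merged outline is re-measured after clipping — boundary = 69.00 mm. Overall, the cross-section is a single solid region. Total boundary length (outer) = 69.00 mm.

69.00 mm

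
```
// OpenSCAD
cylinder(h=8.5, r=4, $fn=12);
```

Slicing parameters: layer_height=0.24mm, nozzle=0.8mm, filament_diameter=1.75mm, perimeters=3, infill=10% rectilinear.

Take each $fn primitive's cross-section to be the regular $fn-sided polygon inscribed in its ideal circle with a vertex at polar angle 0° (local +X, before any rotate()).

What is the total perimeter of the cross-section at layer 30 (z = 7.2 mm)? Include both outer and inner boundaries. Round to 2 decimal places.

At z = 7.2 mm: the r=4 cylinder contributes a regular 12-gon of circumradius 4 (perimeter = 2·12·4.000·sin(180°/12) = 24.85 mm). Overall, the cross-section is a single solid region. Total boundary length (outer) = 24.85 mm.

24.85 mm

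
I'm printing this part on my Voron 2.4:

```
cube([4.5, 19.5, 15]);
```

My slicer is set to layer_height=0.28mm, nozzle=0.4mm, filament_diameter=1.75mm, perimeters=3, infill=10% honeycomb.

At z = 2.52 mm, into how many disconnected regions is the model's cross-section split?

1

At z = 2.52 mm: the 4.5×19.5 cube contributes its full rectangle. The result has 1 disconnected region.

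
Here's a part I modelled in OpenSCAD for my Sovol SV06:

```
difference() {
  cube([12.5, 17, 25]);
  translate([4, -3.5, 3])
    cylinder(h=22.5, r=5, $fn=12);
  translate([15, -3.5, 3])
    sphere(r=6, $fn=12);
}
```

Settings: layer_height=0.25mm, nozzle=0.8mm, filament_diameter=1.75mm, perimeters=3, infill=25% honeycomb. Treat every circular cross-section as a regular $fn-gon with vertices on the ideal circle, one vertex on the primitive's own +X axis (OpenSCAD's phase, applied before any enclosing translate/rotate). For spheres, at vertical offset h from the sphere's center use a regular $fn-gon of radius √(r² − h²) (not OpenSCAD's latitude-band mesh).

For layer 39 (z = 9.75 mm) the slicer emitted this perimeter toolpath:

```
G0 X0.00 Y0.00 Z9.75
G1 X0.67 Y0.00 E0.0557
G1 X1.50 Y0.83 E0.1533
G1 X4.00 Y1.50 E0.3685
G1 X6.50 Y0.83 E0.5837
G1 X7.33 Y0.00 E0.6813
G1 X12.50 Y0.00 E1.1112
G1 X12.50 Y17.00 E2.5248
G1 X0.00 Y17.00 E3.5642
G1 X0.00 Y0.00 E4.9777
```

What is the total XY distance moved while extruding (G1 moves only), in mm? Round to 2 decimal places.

Sum the Euclidean lengths of each G1 segment: total = 59.86 mm.

59.86 mm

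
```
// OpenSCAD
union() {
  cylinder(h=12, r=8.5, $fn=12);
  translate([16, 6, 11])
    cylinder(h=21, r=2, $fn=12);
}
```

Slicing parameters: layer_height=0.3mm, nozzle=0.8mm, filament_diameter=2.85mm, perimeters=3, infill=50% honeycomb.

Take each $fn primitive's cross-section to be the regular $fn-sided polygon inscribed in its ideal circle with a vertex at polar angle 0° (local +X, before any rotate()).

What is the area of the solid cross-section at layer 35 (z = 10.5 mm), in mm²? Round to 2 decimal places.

At z = 10.5 mm: the r=8.5 cylinder gives a regular 12-gon of circumradius 8.5 (constant along its height) (area = (12/2)·8.500²·sin(360°/12) = 216.75 mm²); the cylinder at (16, 6) is not intersected at this z (z outside [11, 32]); Combining (union): only the r=8.5 cylinder is present, so the union is just that shape — area = 216.75 mm². Overall, the cross-section is a single solid region. Net area = 216.75 mm².

216.75 mm²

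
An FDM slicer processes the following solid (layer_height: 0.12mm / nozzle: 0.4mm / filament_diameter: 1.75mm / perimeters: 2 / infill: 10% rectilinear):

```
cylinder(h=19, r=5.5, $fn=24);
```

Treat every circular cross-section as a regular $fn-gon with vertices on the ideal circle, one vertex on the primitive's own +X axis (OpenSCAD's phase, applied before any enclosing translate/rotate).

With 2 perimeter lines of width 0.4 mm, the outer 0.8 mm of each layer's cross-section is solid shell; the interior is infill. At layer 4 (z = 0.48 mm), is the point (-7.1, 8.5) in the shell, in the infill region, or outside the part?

outside

At z = 0.48 mm: the r=5.5 cylinder contributes a regular 24-gon of circumradius 5.5. Overall, the cross-section is a single solid region. The nearest boundary edge runs (-2.75, 4.76)→(-3.89, 3.89); distance from the point to it = 5.61 mm. The point is not inside any of the regions above, so it lies outside the cross-section (5.61 mm from the nearest boundary).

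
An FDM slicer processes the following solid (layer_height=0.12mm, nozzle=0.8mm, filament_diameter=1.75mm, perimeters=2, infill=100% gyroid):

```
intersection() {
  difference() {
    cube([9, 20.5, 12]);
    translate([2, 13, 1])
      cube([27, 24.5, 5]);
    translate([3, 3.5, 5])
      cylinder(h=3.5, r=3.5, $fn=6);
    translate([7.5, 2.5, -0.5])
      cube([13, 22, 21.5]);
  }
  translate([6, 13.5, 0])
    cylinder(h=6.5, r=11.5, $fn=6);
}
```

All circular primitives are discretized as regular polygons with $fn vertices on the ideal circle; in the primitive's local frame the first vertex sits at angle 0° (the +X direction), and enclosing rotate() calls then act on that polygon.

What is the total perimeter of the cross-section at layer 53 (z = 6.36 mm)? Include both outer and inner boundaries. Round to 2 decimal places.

51.07 mm

At z = 6.36 mm: the 9×20.5 cube contributes its full rectangle (perimeter 59.00 mm); the cube at (2, 13) is absent (z outside [1, 6]); the r=3.5 cylinder at (3, 3.5) contributes a regular 6-gon of circumradius 3.5 (perimeter = 2·6·3.500·sin(180°/6) = 21.00 mm); the cube at (7.5, 2.5) (footprint 13×22) is included at this height (perimeter 70.00 mm); Subtracting the remaining from the first: starting from the 9×20.5 cube, the r=3.5 cylinder at (3, 3.5) partially overlaps it — only the 31.39 mm² overlap (of its 31.83 mm²) is removed, clipping the outline; the 13×22 cube at (7.5, 2.5) partially overlaps it — only the 27.00 mm² overlap (of its 286.00 mm²) is removed, clipping the outline — boundary = 76.27 mm; the r=11.5 cylinder at (6, 13.5) gives a regular 6-gon of circumradius 11.5 (constant along its height) (perimeter = 2·6·11.500·sin(180°/6) = 69.00 mm); Keeping only the common overlap: the r=11.5 cylinder at (6, 13.5) partially overlaps that combined region; clipping to the common part keeps 111.76 mm² — boundary = 51.07 mm. Overall, the cross-section is a single solid region. Total boundary length (outer) = 51.07 mm.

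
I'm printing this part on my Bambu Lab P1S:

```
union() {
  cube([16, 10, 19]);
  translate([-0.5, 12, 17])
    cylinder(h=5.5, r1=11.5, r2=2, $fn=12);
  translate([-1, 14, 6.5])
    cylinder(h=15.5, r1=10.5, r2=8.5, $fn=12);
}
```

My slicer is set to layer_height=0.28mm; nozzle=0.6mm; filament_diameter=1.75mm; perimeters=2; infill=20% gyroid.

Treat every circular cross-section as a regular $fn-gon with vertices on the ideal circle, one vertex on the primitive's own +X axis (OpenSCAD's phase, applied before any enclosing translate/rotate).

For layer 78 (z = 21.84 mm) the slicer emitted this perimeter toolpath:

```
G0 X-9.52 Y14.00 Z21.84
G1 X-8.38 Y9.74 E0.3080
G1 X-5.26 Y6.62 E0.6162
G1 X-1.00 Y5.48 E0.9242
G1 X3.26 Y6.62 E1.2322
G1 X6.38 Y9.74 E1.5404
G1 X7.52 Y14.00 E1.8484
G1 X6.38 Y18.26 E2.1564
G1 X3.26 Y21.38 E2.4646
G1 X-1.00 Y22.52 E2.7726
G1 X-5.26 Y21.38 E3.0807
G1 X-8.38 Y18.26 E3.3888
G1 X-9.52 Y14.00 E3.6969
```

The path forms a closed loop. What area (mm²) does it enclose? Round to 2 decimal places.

Apply the shoelace formula to the sequence of (X, Y) vertices; enclosed area = 217.81 mm².

217.81 mm²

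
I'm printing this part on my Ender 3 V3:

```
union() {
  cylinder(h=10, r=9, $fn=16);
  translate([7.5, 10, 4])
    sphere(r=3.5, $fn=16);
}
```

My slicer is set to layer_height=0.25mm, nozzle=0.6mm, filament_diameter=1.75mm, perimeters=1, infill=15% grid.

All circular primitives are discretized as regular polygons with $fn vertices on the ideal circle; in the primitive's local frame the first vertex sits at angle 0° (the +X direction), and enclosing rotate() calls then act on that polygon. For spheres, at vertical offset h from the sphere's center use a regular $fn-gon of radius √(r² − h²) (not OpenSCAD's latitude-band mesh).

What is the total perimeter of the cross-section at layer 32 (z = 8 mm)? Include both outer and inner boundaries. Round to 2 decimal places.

56.19 mm

At z = 8 mm: the r=9 cylinder contributes a regular 16-gon of circumradius 9 (perimeter = 2·16·9.000·sin(180°/16) = 56.19 mm); the sphere at (7.5, 10) is absent (|z−center|=4.000 > r=3.5); Combining (union): only the r=9 cylinder is present, so the union is just that shape — boundary = 56.19 mm. Overall, the cross-section is a single solid region. Total boundary length (outer) = 56.19 mm.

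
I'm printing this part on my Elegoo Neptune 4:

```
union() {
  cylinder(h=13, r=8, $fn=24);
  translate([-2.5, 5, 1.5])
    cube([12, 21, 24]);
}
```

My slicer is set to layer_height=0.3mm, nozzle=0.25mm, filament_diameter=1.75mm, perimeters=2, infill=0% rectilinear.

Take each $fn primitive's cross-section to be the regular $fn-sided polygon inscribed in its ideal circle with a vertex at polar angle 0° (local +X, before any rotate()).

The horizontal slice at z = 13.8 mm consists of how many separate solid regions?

At z = 13.8 mm: the cylinder is not intersected at this z (z outside [0, 13]); the cube at (-2.5, 5) (footprint 12×21) is included at this height; Taking the union: only the 12×21 cube at (-2.5, 5) is present, so the union is just that shape — 1 connected region. The result has 1 disconnected region.

1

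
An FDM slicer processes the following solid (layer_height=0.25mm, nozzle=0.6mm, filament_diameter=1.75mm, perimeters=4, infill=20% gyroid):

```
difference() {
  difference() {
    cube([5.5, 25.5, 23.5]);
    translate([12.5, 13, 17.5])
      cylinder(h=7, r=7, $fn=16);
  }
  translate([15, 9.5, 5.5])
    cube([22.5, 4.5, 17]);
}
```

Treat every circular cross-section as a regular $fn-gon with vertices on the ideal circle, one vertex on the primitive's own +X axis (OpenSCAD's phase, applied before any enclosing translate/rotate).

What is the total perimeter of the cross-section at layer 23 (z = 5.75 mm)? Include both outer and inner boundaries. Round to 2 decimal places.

At z = 5.75 mm: the 5.5×25.5 cube contributes its full rectangle (perimeter 62.00 mm); the cylinder at (12.5, 13) is not intersected at this z (z outside [17.5, 24.5]); Taking the first minus the rest: none of the subtracted shapes is present at this height, so the 5.5×25.5 cube is unchanged — boundary = 62.00 mm; the cube at (15, 9.5) is present — its section is the full 22.5×4.5 rectangle (perimeter 54.00 mm); After the difference (first − rest): starting from the result so far, the 22.5×4.5 cube at (15, 9.5) misses the remaining region (no effect) — boundary = 62.00 mm. Overall, the cross-section is a single solid region. Total boundary length (outer) = 62.00 mm.

62.00 mm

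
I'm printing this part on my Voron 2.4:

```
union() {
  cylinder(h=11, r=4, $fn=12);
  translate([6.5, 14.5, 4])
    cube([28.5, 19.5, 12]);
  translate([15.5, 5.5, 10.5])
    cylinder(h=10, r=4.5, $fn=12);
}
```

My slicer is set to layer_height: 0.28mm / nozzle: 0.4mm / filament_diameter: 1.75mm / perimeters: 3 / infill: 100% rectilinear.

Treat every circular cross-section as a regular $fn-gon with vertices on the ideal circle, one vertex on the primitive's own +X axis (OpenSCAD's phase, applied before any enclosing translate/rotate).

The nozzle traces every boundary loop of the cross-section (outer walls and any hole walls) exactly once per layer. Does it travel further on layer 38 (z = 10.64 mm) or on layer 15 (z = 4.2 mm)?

Layer 38 (z = 10.64): the r=4 cylinder gives a regular 12-gon of circumradius 4 (constant along its height) (perimeter = 2·12·4.000·sin(180°/12) = 24.85 mm); the cube at (6.5, 14.5) (footprint 28.5×19.5) is included at this height (perimeter 96.00 mm); the r=4.5 cylinder at (15.5, 5.5) gives a regular 12-gon of circumradius 4.5 (constant along its height) (perimeter = 2·12·4.500·sin(180°/12) = 27.95 mm); Merging all regions: the 3 present regions are separate (no shared area or edge), so areas and boundary lengths simply add and each stays a separate island — boundary = 148.80 mm. So its perimeter = 148.80 mm. Layer 15 (z = 4.2): the cylinder: section is a regular 12-gon, circumradius r=4 (perimeter = 2·12·4.000·sin(180°/12) = 24.85 mm); the cube at (6.5, 14.5) is present — its section is the full 28.5×19.5 rectangle (perimeter 96.00 mm); the cylinder at (15.5, 5.5) is absent (z outside [10.5, 20.5]); Taking the union: the 2 present regions are separate (no shared area or edge), so areas and boundary lengths simply add and each stays a separate island — boundary = 120.85 mm. So its perimeter = 120.85 mm. Layer 38 is larger (148.80 vs 120.85 mm).

layer 38 (z = 10.64 mm)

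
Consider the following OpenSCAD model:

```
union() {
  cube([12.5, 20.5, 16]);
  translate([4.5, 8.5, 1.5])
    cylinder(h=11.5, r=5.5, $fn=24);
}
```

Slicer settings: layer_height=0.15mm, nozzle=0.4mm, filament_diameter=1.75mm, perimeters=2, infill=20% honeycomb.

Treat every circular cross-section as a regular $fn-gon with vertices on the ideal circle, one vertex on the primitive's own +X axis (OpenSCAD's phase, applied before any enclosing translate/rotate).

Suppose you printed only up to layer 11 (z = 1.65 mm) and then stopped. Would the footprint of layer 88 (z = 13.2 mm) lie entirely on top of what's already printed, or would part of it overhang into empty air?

Compare the two slices. At z = 1.65: the cube (footprint 12.5×20.5) is included at this height (area 256.25 mm²); the r=5.5 cylinder at (4.5, 8.5) contributes a regular 24-gon of circumradius 5.5 (area = (24/2)·5.500²·sin(360°/24) = 93.95 mm²); Merging all regions: the regions partially overlap — summed areas 350.20 mm² minus the doubly-counted overlap 89.85 mm² gives 260.35 mm² — area = 260.35 mm². At z = 13.2: the cube (footprint 12.5×20.5) is included at this height (area 256.25 mm²); the cylinder at (4.5, 8.5) is absent (z outside [1.5, 13]); Taking the union: only the 12.5×20.5 cube is present, so the union is just that shape — area = 256.25 mm². Checking containment: the cross-section at z = 13.2 is a subset of the cross-section at z = 1.65.

entirely on top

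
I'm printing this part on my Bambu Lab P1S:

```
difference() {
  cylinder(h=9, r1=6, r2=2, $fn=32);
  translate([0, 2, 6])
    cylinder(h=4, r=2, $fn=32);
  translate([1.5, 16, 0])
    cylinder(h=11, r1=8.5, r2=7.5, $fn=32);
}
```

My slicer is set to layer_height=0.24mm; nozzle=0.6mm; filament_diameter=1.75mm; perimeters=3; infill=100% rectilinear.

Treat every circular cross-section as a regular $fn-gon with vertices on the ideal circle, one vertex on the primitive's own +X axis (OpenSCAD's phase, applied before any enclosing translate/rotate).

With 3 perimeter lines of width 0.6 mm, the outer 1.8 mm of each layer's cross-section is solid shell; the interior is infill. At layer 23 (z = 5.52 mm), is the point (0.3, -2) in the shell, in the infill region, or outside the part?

At z = 5.52 mm: the cone contributes a regular 32-gon of circumradius 3.547 (interpolated between r1=6 and r2=2 at t=0.613); the cylinder at (0, 2) is not intersected at this z (z outside [6, 10]); the cone at (1.5, 16): at t=0.502 of its height the radius interpolates to r₁+(r₂−r₁)t = 7.998, giving a regular 32-gon of that circumradius; After the difference (first − rest): starting from the cone, the cone at (1.5, 16) misses the remaining region (no effect) — 1 connected region. Overall, the cross-section is a single solid region. The nearest boundary edge runs (0.69, -3.48)→(-0.00, -3.55); distance from the point to it = 1.51 mm. The point is inside the cross-section, 1.51 mm from the nearest boundary — within the 1.8 mm shell band (3 × 0.6).

shell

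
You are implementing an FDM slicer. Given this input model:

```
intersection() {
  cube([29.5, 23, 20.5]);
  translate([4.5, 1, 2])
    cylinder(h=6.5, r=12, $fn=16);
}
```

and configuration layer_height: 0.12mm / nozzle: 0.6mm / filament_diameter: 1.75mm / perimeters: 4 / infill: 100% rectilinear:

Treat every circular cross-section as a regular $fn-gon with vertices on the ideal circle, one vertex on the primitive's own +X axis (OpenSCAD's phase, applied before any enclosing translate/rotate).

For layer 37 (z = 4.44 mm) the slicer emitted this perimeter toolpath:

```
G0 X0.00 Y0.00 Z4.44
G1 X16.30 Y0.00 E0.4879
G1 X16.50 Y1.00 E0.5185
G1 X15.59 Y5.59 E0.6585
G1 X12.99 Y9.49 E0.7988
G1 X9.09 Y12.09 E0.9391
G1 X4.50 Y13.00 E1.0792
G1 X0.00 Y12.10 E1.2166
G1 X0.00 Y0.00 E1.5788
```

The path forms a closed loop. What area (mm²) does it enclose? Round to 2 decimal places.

178.64 mm²

Apply the shoelace formula to the sequence of (X, Y) vertices; enclosed area = 178.64 mm².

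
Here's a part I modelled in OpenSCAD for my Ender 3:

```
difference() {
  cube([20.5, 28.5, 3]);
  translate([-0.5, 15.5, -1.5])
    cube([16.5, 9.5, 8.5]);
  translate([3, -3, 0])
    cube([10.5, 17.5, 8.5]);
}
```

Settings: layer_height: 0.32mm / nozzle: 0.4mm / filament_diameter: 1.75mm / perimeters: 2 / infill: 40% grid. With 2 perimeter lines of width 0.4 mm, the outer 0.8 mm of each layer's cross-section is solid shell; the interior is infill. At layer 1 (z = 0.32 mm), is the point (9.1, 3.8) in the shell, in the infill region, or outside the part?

outside

At z = 0.32 mm: the cube (footprint 20.5×28.5) is included at this height; the 16.5×9.5 cube at (-0.5, 15.5) contributes its full rectangle; the cube at (3, -3) (footprint 10.5×17.5) is included at this height; Taking the first minus the rest: starting from the 20.5×28.5 cube, the 16.5×9.5 cube at (-0.5, 15.5) partially overlaps it — only the 152.00 mm² overlap (of its 156.75 mm²) is removed, clipping the outline; the 10.5×17.5 cube at (3, -3) partially overlaps it — only the 152.25 mm² overlap (of its 183.75 mm²) is removed, clipping the outline — 1 connected region. Overall, the cross-section is a single solid region. The nearest boundary edge runs (13.50, 0.00)→(13.50, 14.50); distance from the point to it = 4.40 mm. The point is not inside any of the regions above, so it lies outside the cross-section (4.40 mm from the nearest boundary).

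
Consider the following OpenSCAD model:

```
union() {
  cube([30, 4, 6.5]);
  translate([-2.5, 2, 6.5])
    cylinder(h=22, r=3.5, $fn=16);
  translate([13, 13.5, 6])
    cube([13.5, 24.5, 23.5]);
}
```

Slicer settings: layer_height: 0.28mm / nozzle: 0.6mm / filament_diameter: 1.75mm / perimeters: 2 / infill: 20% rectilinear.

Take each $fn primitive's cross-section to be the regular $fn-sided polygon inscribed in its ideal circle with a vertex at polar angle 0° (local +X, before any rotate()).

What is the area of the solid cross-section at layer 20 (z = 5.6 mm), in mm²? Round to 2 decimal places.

120.00 mm²

At z = 5.6 mm: the cube is present — its section is the full 30×4 rectangle (area 120.00 mm²); the cylinder at (-2.5, 2) does not reach this height (z outside [6.5, 28.5]); the cube at (13, 13.5) does not reach this height (z outside [6, 29.5]); Combining (union): only the 30×4 cube is present, so the union is just that shape — area = 120.00 mm². Overall, the cross-section is a single solid region. Net area = 120.00 mm².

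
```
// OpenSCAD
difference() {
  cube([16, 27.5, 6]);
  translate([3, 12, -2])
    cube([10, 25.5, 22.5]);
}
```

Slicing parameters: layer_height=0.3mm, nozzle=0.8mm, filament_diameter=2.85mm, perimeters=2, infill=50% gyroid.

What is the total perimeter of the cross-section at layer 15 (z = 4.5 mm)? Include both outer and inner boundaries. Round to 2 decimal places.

At z = 4.5 mm: the cube is present — its section is the full 16×27.5 rectangle (perimeter 87.00 mm); the cube at (3, 12) is present — its section is the full 10×25.5 rectangle (perimeter 71.00 mm); Subtracting the remaining from the first: starting from the 16×27.5 cube, the 10×25.5 cube at (3, 12) partially overlaps it — only the 155.00 mm² overlap (of its 255.00 mm²) is removed, clipping the outline — boundary = 118.00 mm. Overall, the cross-section is a single solid region. Total boundary length (outer) = 118.00 mm.

118.00 mm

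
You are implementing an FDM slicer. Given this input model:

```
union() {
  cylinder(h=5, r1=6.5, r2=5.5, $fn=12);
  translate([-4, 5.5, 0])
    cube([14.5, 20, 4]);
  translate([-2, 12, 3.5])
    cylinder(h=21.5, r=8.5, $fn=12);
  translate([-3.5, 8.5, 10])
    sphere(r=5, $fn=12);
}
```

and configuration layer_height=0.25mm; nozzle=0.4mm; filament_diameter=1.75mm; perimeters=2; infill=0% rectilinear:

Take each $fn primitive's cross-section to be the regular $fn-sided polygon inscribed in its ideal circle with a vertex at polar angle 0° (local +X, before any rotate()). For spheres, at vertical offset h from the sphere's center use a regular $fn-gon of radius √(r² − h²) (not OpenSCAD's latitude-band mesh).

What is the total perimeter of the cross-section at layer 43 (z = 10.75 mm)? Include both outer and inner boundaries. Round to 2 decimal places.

53.03 mm

At z = 10.75 mm: the cone is absent (z outside [0, 5]); the cube at (-4, 5.5) does not reach this height (z outside [0, 4]); the r=8.5 cylinder at (-2, 12) gives a regular 12-gon of circumradius 8.5 (constant along its height) (perimeter = 2·12·8.500·sin(180°/12) = 52.80 mm); the r=5 sphere at (-3.5, 8.5) contributes a regular 12-gon of circumradius √(5²−0.75²) = 4.943 (perimeter = 2·12·4.943·sin(180°/12) = 30.71 mm); Merging all regions: the regions partially overlap (shared area 72.06 mm²), so the edge portions inside another operand are dropped and the merged outline is re-measured after clipping — boundary = 53.03 mm. Overall, the cross-section is a single solid region. Total boundary length (outer) = 53.03 mm.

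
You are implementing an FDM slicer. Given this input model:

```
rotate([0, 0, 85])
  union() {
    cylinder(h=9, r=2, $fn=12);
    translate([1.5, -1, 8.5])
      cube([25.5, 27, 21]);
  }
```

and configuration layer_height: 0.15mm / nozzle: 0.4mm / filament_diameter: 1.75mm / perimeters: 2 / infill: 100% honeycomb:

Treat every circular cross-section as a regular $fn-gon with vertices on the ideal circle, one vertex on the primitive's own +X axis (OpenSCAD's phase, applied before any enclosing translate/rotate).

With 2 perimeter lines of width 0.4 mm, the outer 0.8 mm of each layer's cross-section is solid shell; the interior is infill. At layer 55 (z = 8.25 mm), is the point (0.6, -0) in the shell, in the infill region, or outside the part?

At z = 8.25 mm: the cylinder: section is a regular 12-gon, circumradius r=2; the cube at (1.5, -1) is not intersected at this z (z outside [8.5, 29.5]); Combining (union): only the r=2 cylinder is present, so the union is just that shape — 1 connected region; (whole slice rotated 85° about Z — lengths, areas and connectivity unchanged). Overall, the cross-section is a single solid region. Undo the 85° rotation: the query point maps to (0.052, -0.598) in the un-rotated model frame. The nearest boundary edge runs (-0.00, -2.00)→(1.00, -1.73); distance from the point to it = 1.34 mm. The point is inside the cross-section and 1.34 mm from the nearest boundary — more than the 0.8 mm shell width (2 × 0.4), so it's in the infill interior.

infill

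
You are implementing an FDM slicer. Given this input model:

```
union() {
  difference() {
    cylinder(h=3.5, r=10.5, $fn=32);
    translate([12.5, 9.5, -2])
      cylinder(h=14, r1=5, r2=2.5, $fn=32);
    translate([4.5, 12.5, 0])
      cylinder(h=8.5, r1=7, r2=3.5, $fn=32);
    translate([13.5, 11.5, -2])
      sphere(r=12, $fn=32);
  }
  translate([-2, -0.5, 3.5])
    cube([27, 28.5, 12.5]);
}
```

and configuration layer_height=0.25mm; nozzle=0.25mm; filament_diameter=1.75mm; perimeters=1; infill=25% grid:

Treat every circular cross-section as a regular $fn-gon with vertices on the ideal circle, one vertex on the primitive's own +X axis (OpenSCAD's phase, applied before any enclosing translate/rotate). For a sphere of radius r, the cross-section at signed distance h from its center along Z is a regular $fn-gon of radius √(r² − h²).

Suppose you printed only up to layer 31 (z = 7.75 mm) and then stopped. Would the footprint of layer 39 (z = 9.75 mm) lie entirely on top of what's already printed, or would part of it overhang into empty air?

entirely on top

Compare the two slices. At z = 7.75: the cylinder is absent (z outside [0, 3.5]); the cone at (12.5, 9.5): at t=0.696 of its height the radius interpolates to r₁+(r₂−r₁)t = 3.259, giving a regular 32-gon of that circumradius (area = (32/2)·3.259²·sin(360°/32) = 33.15 mm²); the cone at (4.5, 12.5) (r1=7→r2=3.5) has section circumradius 3.809 here — a regular 32-gon (area = (32/2)·3.809²·sin(360°/32) = 45.28 mm²); the r=12 sphere at (13.5, 11.5) contributes a regular 32-gon of circumradius √(12²−9.75²) = 6.996 (area = (32/2)·6.996²·sin(360°/32) = 152.76 mm²); Subtracting the remaining from the first: the first operand is absent here, so nothing remains; the cube at (-2, -0.5) (footprint 27×28.5) is included at this height (area 769.50 mm²); Combining (union): only the 27×28.5 cube at (-2, -0.5) is present, so the union is just that shape — area = 769.50 mm². At z = 9.75: the cylinder is absent (z outside [0, 3.5]); the cone at (12.5, 9.5) (r1=5→r2=2.5) has section circumradius 2.902 here — a regular 32-gon (area = (32/2)·2.902²·sin(360°/32) = 26.28 mm²); the cone at (4.5, 12.5) is not intersected at this z (z outside [0, 8.5]); the sphere at (13.5, 11.5): section is a regular 32-gon, circumradius = √(r²−h²) = √(12²−11.75²) = 2.437 (area = (32/2)·2.437²·sin(360°/32) = 18.53 mm²); Subtracting the remaining from the first: the first operand is absent here, so nothing remains; the 27×28.5 cube at (-2, -0.5) contributes its full rectangle (area 769.50 mm²); Combining (union): only the 27×28.5 cube at (-2, -0.5) is present, so the union is just that shape — area = 769.50 mm². Checking containment: the cross-section at z = 9.75 is a subset of the cross-section at z = 7.75.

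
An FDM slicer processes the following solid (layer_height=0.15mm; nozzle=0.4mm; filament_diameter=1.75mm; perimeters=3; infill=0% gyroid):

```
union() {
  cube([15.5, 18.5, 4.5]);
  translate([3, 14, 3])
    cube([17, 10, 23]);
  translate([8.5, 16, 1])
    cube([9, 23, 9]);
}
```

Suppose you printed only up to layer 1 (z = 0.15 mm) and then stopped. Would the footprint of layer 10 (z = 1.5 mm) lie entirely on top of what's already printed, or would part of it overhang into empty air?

part overhangs

Compare the two slices. At z = 0.15: the cube (footprint 15.5×18.5) is included at this height (area 286.75 mm²); the cube at (3, 14) is absent (z outside [3, 26]); the cube at (8.5, 16) is absent (z outside [1, 10]); Merging all regions: only the 15.5×18.5 cube is present, so the union is just that shape — area = 286.75 mm². At z = 1.5: the cube (footprint 15.5×18.5) is included at this height (area 286.75 mm²); the cube at (3, 14) is absent (z outside [3, 26]); the cube at (8.5, 16) (footprint 9×23) is included at this height (area 207.00 mm²); Combining (union): the regions partially overlap — summed areas 493.75 mm² minus the doubly-counted overlap 17.50 mm² gives 476.25 mm² — area = 476.25 mm². Checking containment: at z = 1.5 the cross-section extends beyond the z = 0.15 cross-section by about 189.50 mm².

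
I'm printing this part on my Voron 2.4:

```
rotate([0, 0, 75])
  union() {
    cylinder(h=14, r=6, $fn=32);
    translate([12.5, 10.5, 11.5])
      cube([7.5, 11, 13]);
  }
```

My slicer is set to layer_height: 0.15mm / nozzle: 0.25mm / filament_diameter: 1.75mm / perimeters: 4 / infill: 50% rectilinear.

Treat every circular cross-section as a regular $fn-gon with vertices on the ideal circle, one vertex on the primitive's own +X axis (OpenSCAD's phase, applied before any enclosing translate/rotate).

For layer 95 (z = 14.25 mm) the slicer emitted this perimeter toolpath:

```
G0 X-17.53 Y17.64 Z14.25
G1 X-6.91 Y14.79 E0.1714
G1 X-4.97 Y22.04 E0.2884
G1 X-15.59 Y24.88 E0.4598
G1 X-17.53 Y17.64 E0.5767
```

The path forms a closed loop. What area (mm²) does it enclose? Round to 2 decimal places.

Apply the shoelace formula to the sequence of (X, Y) vertices; enclosed area = 82.46 mm².

82.46 mm²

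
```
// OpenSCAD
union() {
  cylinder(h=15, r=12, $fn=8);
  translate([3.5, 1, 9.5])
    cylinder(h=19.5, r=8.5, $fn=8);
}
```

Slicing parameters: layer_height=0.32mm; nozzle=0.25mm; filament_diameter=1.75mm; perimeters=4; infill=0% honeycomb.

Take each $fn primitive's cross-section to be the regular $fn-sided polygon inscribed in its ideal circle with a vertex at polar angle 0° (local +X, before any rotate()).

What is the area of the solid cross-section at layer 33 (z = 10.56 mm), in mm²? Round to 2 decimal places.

409.93 mm²

At z = 10.56 mm: the r=12 cylinder contributes a regular 8-gon of circumradius 12 (area = (8/2)·12.000²·sin(360°/8) = 407.29 mm²); the cylinder at (3.5, 1): section is a regular 8-gon, circumradius r=8.5 (area = (8/2)·8.500²·sin(360°/8) = 204.35 mm²); Combining (union): the regions partially overlap — summed areas 611.65 mm² minus the doubly-counted overlap 201.72 mm² gives 409.93 mm² — area = 409.93 mm². Overall, the cross-section is a single solid region. Net area = 409.93 mm².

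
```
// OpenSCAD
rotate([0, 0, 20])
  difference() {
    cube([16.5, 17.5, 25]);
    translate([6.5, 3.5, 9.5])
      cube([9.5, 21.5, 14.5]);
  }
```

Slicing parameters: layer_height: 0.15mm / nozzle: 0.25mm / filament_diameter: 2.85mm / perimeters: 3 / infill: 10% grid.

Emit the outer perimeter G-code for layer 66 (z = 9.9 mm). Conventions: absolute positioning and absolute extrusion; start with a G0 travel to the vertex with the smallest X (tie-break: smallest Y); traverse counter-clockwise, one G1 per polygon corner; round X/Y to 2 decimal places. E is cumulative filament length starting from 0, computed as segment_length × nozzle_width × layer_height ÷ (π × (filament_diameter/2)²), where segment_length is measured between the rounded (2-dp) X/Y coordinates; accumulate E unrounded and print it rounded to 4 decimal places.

At z = 9.9 mm: the cube (footprint 16.5×17.5) is included at this height; the cube at (6.5, 3.5) (footprint 9.5×21.5) is included at this height; Taking the first minus the rest: starting from the 16.5×17.5 cube, the 9.5×21.5 cube at (6.5, 3.5) partially overlaps it — only the 133.00 mm² overlap (of its 204.25 mm²) is removed, clipping the outline — 1 connected region; (rotated 20° about Z; rotation is an isometry so areas/perimeters/island counts are preserved). The outline is a single polygon with 8 vertices. Extrusion per mm of travel: 0.25 × 0.15 / (π × 1.425²) = 0.005878. Accumulating E over each segment gives final E = 0.5644.

G0 X-5.99 Y16.44 Z9.90
G1 X0.00 Y0.00 E0.1029
G1 X15.50 Y5.64 E0.1998
G1 X9.52 Y22.09 E0.3027
G1 X9.05 Y21.92 E0.3056
G1 X13.84 Y8.76 E0.3880
G1 X4.91 Y5.51 E0.4438
G1 X0.12 Y18.67 E0.5261
G1 X-5.99 Y16.44 E0.5644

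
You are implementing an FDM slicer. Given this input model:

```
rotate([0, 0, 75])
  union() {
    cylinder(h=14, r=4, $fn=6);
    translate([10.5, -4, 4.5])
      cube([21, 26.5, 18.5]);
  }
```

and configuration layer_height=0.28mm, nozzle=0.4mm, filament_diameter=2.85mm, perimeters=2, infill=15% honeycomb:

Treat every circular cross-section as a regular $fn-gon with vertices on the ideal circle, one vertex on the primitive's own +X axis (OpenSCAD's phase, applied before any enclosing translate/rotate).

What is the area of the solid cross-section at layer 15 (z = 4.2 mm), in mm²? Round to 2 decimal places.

41.57 mm²

At z = 4.2 mm: the r=4 cylinder gives a regular 6-gon of circumradius 4 (constant along its height) (area = (6/2)·4.000²·sin(360°/6) = 41.57 mm²); the cube at (10.5, -4) is absent (z outside [4.5, 23]); Combining (union): only the r=4 cylinder is present, so the union is just that shape — area = 41.57 mm²; (rotated 75° about Z; rotation is an isometry so areas/perimeters/island counts are preserved). Overall, the cross-section is a single solid region. Net area = 41.57 mm².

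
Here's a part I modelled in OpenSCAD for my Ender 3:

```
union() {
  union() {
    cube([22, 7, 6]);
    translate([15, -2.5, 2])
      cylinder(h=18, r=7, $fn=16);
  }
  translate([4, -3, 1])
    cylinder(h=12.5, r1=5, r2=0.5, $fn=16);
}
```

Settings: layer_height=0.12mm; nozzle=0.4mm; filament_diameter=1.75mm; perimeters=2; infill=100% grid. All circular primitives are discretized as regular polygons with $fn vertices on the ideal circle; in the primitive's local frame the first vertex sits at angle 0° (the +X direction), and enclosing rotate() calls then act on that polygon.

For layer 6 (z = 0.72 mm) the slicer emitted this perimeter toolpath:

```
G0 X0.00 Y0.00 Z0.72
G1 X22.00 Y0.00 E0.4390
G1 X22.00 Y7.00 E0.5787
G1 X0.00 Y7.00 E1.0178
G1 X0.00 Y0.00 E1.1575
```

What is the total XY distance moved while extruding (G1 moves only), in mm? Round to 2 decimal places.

Sum the Euclidean lengths of each G1 segment: total = 58.00 mm.

58.00 mm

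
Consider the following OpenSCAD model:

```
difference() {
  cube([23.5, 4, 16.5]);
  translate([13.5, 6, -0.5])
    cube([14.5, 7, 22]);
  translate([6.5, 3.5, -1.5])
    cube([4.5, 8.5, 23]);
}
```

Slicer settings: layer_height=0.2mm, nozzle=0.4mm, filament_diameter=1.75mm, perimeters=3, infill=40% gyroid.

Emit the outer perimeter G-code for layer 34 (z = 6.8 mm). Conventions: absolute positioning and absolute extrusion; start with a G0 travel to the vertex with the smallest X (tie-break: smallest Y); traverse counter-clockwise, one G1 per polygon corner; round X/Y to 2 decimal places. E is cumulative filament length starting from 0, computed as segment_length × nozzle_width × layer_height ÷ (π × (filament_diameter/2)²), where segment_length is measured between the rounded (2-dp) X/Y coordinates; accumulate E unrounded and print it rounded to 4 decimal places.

G0 X0.00 Y0.00 Z6.80
G1 X23.50 Y0.00 E0.7816
G1 X23.50 Y4.00 E0.9147
G1 X11.00 Y4.00 E1.3304
G1 X11.00 Y3.50 E1.3470
G1 X6.50 Y3.50 E1.4967
G1 X6.50 Y4.00 E1.5133
G1 X0.00 Y4.00 E1.7295
G1 X0.00 Y0.00 E1.8626

At z = 6.8 mm: the cube is present — its section is the full 23.5×4 rectangle; the 14.5×7 cube at (13.5, 6) contributes its full rectangle; the cube at (6.5, 3.5) (footprint 4.5×8.5) is included at this height; After the difference (first − rest): starting from the 23.5×4 cube, the 14.5×7 cube at (13.5, 6) misses the remaining region (no effect); the 4.5×8.5 cube at (6.5, 3.5) partially overlaps it — only the 2.25 mm² overlap (of its 38.25 mm²) is removed, clipping the outline — 1 connected region. The outline is a single polygon with 8 vertices. Extrusion per mm of travel: 0.4 × 0.2 / (π × 0.875²) = 0.033260. Accumulating E over each segment gives final E = 1.8626.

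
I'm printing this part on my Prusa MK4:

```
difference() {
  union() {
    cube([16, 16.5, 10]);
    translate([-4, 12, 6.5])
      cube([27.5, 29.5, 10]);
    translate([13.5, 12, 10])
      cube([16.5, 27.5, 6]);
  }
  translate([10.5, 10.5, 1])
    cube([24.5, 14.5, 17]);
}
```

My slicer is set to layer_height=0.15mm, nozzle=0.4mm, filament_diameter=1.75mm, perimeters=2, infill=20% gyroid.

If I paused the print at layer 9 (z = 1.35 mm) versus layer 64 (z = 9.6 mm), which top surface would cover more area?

Layer 9 (z = 1.35): the cube (footprint 16×16.5) is included at this height (area 264.00 mm²); the cube at (-4, 12) is not intersected at this z (z outside [6.5, 16.5]); the cube at (13.5, 12) is absent (z outside [10, 16]); Combining (union): only the 16×16.5 cube is present, so the union is just that shape — area = 264.00 mm²; the cube at (10.5, 10.5) is present — its section is the full 24.5×14.5 rectangle (area 355.25 mm²); Taking the first minus the rest: starting from the result so far (264.00 mm²), the 24.5×14.5 cube at (10.5, 10.5) partially overlaps it — only the 33.00 mm² overlap (of its 355.25 mm²) is removed, clipping the outline — area = 231.00 mm². So its area = 231.00 mm². Layer 64 (z = 9.6): the 16×16.5 cube contributes its full rectangle (area 264.00 mm²); the 27.5×29.5 cube at (-4, 12) contributes its full rectangle (area 811.25 mm²); the cube at (13.5, 12) is not intersected at this z (z outside [10, 16]); Combining (union): the regions partially overlap — summed areas 1075.25 mm² minus the doubly-counted overlap 72.00 mm² gives 1003.25 mm² — area = 1003.25 mm²; the cube at (10.5, 10.5) (footprint 24.5×14.5) is included at this height (area 355.25 mm²); After the difference (first − rest): starting from that combined region (1003.25 mm²), the 24.5×14.5 cube at (10.5, 10.5) partially overlaps it — only the 177.25 mm² overlap (of its 355.25 mm²) is removed, clipping the outline — area = 826.00 mm². So its area = 826.00 mm². Layer 64 is larger (826.00 vs 231.00 mm²).

layer 64 (z = 9.6 mm)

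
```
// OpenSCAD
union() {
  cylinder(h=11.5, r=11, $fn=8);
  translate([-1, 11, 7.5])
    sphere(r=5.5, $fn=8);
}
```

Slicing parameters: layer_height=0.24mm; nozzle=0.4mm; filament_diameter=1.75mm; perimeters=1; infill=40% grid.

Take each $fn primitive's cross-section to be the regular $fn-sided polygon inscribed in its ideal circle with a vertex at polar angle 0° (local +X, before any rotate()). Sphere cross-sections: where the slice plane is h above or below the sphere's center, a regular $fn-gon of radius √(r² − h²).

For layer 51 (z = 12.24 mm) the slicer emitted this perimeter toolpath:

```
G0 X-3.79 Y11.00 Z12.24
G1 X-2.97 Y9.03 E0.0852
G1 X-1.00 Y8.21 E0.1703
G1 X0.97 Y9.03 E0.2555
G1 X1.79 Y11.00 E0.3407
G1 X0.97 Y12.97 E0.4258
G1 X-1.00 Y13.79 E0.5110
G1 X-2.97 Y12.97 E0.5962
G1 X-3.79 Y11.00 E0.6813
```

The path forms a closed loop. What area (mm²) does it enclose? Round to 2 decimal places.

21.99 mm²

Apply the shoelace formula to the sequence of (X, Y) vertices; enclosed area = 21.99 mm².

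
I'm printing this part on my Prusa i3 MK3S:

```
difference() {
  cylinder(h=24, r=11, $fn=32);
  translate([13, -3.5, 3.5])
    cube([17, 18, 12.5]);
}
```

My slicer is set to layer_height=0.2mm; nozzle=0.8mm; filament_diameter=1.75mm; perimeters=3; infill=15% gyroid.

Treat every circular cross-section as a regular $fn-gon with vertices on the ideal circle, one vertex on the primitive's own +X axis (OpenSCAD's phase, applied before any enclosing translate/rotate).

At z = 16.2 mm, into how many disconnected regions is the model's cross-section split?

1

At z = 16.2 mm: the r=11 cylinder contributes a regular 32-gon of circumradius 11; the cube at (13, -3.5) is not intersected at this z (z outside [3.5, 16]); Subtracting the remaining from the first: none of the subtracted shapes is present at this height, so the r=11 cylinder is unchanged — 1 connected region. The result has 1 disconnected region.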